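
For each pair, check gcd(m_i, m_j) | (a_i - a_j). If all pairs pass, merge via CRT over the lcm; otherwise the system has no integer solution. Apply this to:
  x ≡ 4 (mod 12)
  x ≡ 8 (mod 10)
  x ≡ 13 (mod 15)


Moduli 12, 10, 15 are not pairwise coprime, so CRT works modulo lcm(m_i) when all pairwise compatibility conditions hold.
Pairwise compatibility: gcd(m_i, m_j) must divide a_i - a_j for every pair.
Merge one congruence at a time:
  Start: x ≡ 4 (mod 12).
  Combine with x ≡ 8 (mod 10): gcd(12, 10) = 2; 8 - 4 = 4, which IS divisible by 2, so compatible.
    Write x = 4 + 12·t and substitute into x ≡ 8 (mod 10): 12·t ≡ 8 − 4 = 4 (mod 10).
    Divide the congruence (and modulus) by g = 2: 6·t ≡ 2 (mod 5).
    Reduce coefficients mod 5: 1·t ≡ 2 (mod 5).
    So t ≡ 2 (mod 5).
    Then x = 4 + 12·2 = 28, valid modulo lcm(12, 10) = 60: x ≡ 28 (mod 60).
  Combine with x ≡ 13 (mod 15): gcd(60, 15) = 15; 13 - 28 = -15, which IS divisible by 15, so compatible.
    Write x = 28 + 60·t and substitute into x ≡ 13 (mod 15): 60·t ≡ 13 − 28 = -15 (mod 15).
    Divide the congruence (and modulus) by g = 15: 4·t ≡ -1 (mod 1).
    Modulo 1 every t works; take t = 0.
    Then x = 28 + 60·0 = 28, valid modulo lcm(60, 15) = 60: x ≡ 28 (mod 60).
Verify: 28 mod 12 = 4, 28 mod 10 = 8, 28 mod 15 = 13.

x ≡ 28 (mod 60).


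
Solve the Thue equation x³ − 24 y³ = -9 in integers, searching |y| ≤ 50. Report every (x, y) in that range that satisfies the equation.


The equation is x³ - 24y³ = -9. For fixed y, x³ = 24·y³ − 9, so a solution requires the RHS to be a perfect cube.
Strategy: iterate y from -50 to 50, compute RHS = 24·y³ − 9, and check whether it is a (positive or negative) perfect cube.
Check small values of y:
  y = 0: RHS = -9 is not a perfect cube.
  y = 1: RHS = 15 is not a perfect cube.
  y = -1: RHS = -33 is not a perfect cube.
  y = 2: RHS = 183 is not a perfect cube.
  y = -2: RHS = -201 is not a perfect cube.
  y = 3: RHS = 639 is not a perfect cube.
  y = -3: RHS = -657 is not a perfect cube.
Continuing the search up to |y| = 50 finds no solutions either.
No (x, y) in the scanned range satisfies the equation.

No integer solutions with |y| ≤ 50.


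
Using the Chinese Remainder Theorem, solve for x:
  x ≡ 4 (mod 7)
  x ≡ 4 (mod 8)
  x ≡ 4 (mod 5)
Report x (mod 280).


Moduli 7, 8, 5 are pairwise coprime; by CRT there is a unique solution modulo M = 7 · 8 · 5 = 280.
Solve pairwise, accumulating the modulus:
  Start with x ≡ 4 (mod 7).
  Combine with x ≡ 4 (mod 8): since gcd(7, 8) = 1, we get a unique residue mod 56.
    Write x = 4 + 7·t and substitute into x ≡ 4 (mod 8): 7·t ≡ 4 − 4 = 0 (mod 8).
    The inverse of 7 mod 8 is 7 (since 7·7 = 49 = 6·8 + 1), so t ≡ 7·0 = 0 ≡ 0 (mod 8).
    Then x = 4 + 7·0 = 4, valid modulo lcm(7, 8) = 56: x ≡ 4 (mod 56).
  Combine with x ≡ 4 (mod 5): since gcd(56, 5) = 1, we get a unique residue mod 280.
    Write x = 4 + 56·t and substitute into x ≡ 4 (mod 5): 56·t ≡ 4 − 4 = 0 (mod 5).
    Reduce coefficients mod 5: 1·t ≡ 0 (mod 5).
    So t ≡ 0 (mod 5).
    Then x = 4 + 56·0 = 4, valid modulo lcm(56, 5) = 280: x ≡ 4 (mod 280).
Verify: 4 mod 7 = 4 ✓, 4 mod 8 = 4 ✓, 4 mod 5 = 4 ✓.

x ≡ 4 (mod 280).


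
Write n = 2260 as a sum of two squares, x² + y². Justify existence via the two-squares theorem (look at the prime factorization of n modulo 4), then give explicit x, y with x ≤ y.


Step 1: Factor n = 2260 = 2^2 · 5 · 113.
Step 2: Check the mod-4 condition on each prime factor: 2 = 2 (special); 5 ≡ 1 (mod 4), exponent 1; 113 ≡ 1 (mod 4), exponent 1.
All primes ≡ 3 (mod 4) appear to even exponent (or don't appear), so by the two-squares theorem n IS expressible as a sum of two squares.
Step 3: Build a representation. Group n = k² · m with k = 2 and m = 5 · 113 = 565 (a product of primes ≡ 1 (mod 4)); a representation of m scales to one of n via (k·x)² + (k·y)² = k²(x² + y²). Each prime p ≡ 1 (mod 4) is itself a sum of two squares; find a² by testing p − a² for a perfect square:
  5: 5 − 1² = 4 = 2² ⇒ 5 = 1² + 2².
  113: 113 − 1² = 112, 113 − 2² = 109, 113 − 3² = 104, 113 − 4² = 97, 113 − 5² = 88, 113 − 6² = 77, 113 − 7² = 64 = 8² ⇒ 113 = 7² + 8².
  Combine using the Brahmagupta–Fibonacci identity (a² + b²)(c² + d²) = (ac − bd)² + (ad + bc)² = (ac + bd)² + (ad − bc)²:
  5 · 113 = 565: from (1² + 2²)(7² + 8²), take (1·7 − 2·8, 1·8 + 2·7) = (7 − 16, 8 + 14) = (-9, 22); dropping signs (only squares matter) gives (9, 22); check 9² + 22² = 81 + 484 = 565 ✓.
  Scale by k = 2: (2·9, 2·22) = (18, 44).
Step 4: Order so x ≤ y and verify: 18² + 44² = 324 + 1936 = 2260 = n. ✓

n = 2260 = 18² + 44² (one valid representation with x ≤ y).


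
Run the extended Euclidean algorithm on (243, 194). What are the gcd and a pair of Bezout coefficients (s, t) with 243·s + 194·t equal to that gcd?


Euclidean algorithm on (243, 194) — divide until remainder is 0:
  243 = 1 · 194 + 49
  194 = 3 · 49 + 47
  49 = 1 · 47 + 2
  47 = 23 · 2 + 1
  2 = 2 · 1 + 0
gcd(243, 194) = 1.
Track Bezout coefficients alongside the remainders: start with r₀ = 243 = a·1 + b·0 (s = 1, t = 0) and r₁ = 194 = a·0 + b·1 (s = 0, t = 1); each new remainder r_{k+1} = r_{k-1} − q_k·r_k inherits s_{k+1} = s_{k-1} − q_k·s_k, t_{k+1} = t_{k-1} − q_k·t_k, so r_k = a·s_k + b·t_k at every step:
  q = 1: r = 49, s = 1 − 1·0 = 1, t = 0 − 1·1 = -1  (check: 243·1 + 194·(-1) = 49)
  q = 3: r = 47, s = 0 − 3·1 = -3, t = 1 − 3·(-1) = 4  (check: 243·(-3) + 194·4 = 47)
  q = 1: r = 2, s = 1 − 1·(-3) = 4, t = -1 − 1·4 = -5  (check: 243·4 + 194·(-5) = 2)
  q = 23: r = 1, s = -3 − 23·4 = -95, t = 4 − 23·(-5) = 119  (check: 243·(-95) + 194·119 = 1)
The row with r = 1 (the gcd) gives the Bezout coefficients s = -95, t = 119.
Result: 243 · (-95) + 194 · (119) = 1.

gcd(243, 194) = 1; s = -95, t = 119 (check: 243·(-95) + 194·119 = 1).


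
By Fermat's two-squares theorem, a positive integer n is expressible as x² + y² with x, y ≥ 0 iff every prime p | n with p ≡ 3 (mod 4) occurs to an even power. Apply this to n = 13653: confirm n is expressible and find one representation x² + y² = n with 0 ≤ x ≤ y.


Step 1: Factor n = 13653 = 3^2 · 37 · 41.
Step 2: Check the mod-4 condition on each prime factor: 3 ≡ 3 (mod 4), exponent 2 (must be even); 37 ≡ 1 (mod 4), exponent 1; 41 ≡ 1 (mod 4), exponent 1.
All primes ≡ 3 (mod 4) appear to even exponent (or don't appear), so by the two-squares theorem n IS expressible as a sum of two squares.
Step 3: Build a representation. Group n = k² · m with k = 3 and m = 37 · 41 = 1517 (a product of primes ≡ 1 (mod 4)); a representation of m scales to one of n via (k·x)² + (k·y)² = k²(x² + y²). Each prime p ≡ 1 (mod 4) is itself a sum of two squares; find a² by testing p − a² for a perfect square:
  37: 37 − 1² = 36 = 6² ⇒ 37 = 1² + 6².
  41: 41 − 1² = 40, 41 − 2² = 37, 41 − 3² = 32, 41 − 4² = 25 = 5² ⇒ 41 = 4² + 5².
  Combine using the Brahmagupta–Fibonacci identity (a² + b²)(c² + d²) = (ac − bd)² + (ad + bc)² = (ac + bd)² + (ad − bc)²:
  37 · 41 = 1517: from (1² + 6²)(4² + 5²), take (1·4 − 6·5, 1·5 + 6·4) = (4 − 30, 5 + 24) = (-26, 29); dropping signs (only squares matter) gives (26, 29); check 26² + 29² = 676 + 841 = 1517 ✓.
  Scale by k = 3: (3·26, 3·29) = (78, 87).
Step 4: Order so x ≤ y and verify: 78² + 87² = 6084 + 7569 = 13653 = n. ✓

n = 13653 = 78² + 87² (one valid representation with x ≤ y).


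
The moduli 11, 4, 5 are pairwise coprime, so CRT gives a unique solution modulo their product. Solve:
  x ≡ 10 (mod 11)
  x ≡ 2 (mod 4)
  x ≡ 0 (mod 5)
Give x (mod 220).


Moduli 11, 4, 5 are pairwise coprime; by CRT there is a unique solution modulo M = 11 · 4 · 5 = 220.
Solve pairwise, accumulating the modulus:
  Start with x ≡ 10 (mod 11).
  Combine with x ≡ 2 (mod 4): since gcd(11, 4) = 1, we get a unique residue mod 44.
    Write x = 10 + 11·t and substitute into x ≡ 2 (mod 4): 11·t ≡ 2 − 10 = -8 (mod 4).
    Reduce coefficients mod 4: 3·t ≡ 0 (mod 4).
    The inverse of 3 mod 4 is 3 (since 3·3 = 9 = 2·4 + 1), so t ≡ 3·0 = 0 ≡ 0 (mod 4).
    Then x = 10 + 11·0 = 10, valid modulo lcm(11, 4) = 44: x ≡ 10 (mod 44).
  Combine with x ≡ 0 (mod 5): since gcd(44, 5) = 1, we get a unique residue mod 220.
    Write x = 10 + 44·t and substitute into x ≡ 0 (mod 5): 44·t ≡ 0 − 10 = -10 (mod 5).
    Reduce coefficients mod 5: 4·t ≡ 0 (mod 5).
    The inverse of 4 mod 5 is 4 (since 4·4 = 16 = 3·5 + 1), so t ≡ 4·0 = 0 ≡ 0 (mod 5).
    Then x = 10 + 44·0 = 10, valid modulo lcm(44, 5) = 220: x ≡ 10 (mod 220).
Verify: 10 mod 11 = 10 ✓, 10 mod 4 = 2 ✓, 10 mod 5 = 0 ✓.

x ≡ 10 (mod 220).


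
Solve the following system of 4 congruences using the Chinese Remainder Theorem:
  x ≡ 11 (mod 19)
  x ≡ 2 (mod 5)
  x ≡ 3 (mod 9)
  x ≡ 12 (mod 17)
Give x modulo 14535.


Product of moduli M = 19 · 5 · 9 · 17 = 14535.
Merge one congruence at a time:
  Start: x ≡ 11 (mod 19).
  Combine with x ≡ 2 (mod 5); new modulus lcm = 95.
    Write x = 11 + 19·t and substitute into x ≡ 2 (mod 5): 19·t ≡ 2 − 11 = -9 (mod 5).
    Reduce coefficients mod 5: 4·t ≡ 1 (mod 5).
    The inverse of 4 mod 5 is 4 (since 4·4 = 16 = 3·5 + 1), so t ≡ 4·1 = 4 ≡ 4 (mod 5).
    Then x = 11 + 19·4 = 87, valid modulo lcm(19, 5) = 95: x ≡ 87 (mod 95).
  Combine with x ≡ 3 (mod 9); new modulus lcm = 855.
    Write x = 87 + 95·t and substitute into x ≡ 3 (mod 9): 95·t ≡ 3 − 87 = -84 (mod 9).
    Reduce coefficients mod 9: 5·t ≡ 6 (mod 9).
    The inverse of 5 mod 9 is 2 (since 5·2 = 10 = 1·9 + 1), so t ≡ 2·6 = 12 ≡ 3 (mod 9).
    Then x = 87 + 95·3 = 372, valid modulo lcm(95, 9) = 855: x ≡ 372 (mod 855).
  Combine with x ≡ 12 (mod 17); new modulus lcm = 14535.
    Write x = 372 + 855·t and substitute into x ≡ 12 (mod 17): 855·t ≡ 12 − 372 = -360 (mod 17).
    Reduce coefficients mod 17: 5·t ≡ 14 (mod 17).
    The inverse of 5 mod 17 is 7 (since 5·7 = 35 = 2·17 + 1), so t ≡ 7·14 = 98 ≡ 13 (mod 17).
    Then x = 372 + 855·13 = 11487, valid modulo lcm(855, 17) = 14535: x ≡ 11487 (mod 14535).
Verify against each original: 11487 mod 19 = 11, 11487 mod 5 = 2, 11487 mod 9 = 3, 11487 mod 17 = 12.

x ≡ 11487 (mod 14535).


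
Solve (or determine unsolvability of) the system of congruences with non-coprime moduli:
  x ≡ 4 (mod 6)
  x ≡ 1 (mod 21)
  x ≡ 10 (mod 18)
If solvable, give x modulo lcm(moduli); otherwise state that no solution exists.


Moduli 6, 21, 18 are not pairwise coprime, so CRT works modulo lcm(m_i) when all pairwise compatibility conditions hold.
Pairwise compatibility: gcd(m_i, m_j) must divide a_i - a_j for every pair.
Merge one congruence at a time:
  Start: x ≡ 4 (mod 6).
  Combine with x ≡ 1 (mod 21): gcd(6, 21) = 3; 1 - 4 = -3, which IS divisible by 3, so compatible.
    Write x = 4 + 6·t and substitute into x ≡ 1 (mod 21): 6·t ≡ 1 − 4 = -3 (mod 21).
    Divide the congruence (and modulus) by g = 3: 2·t ≡ -1 (mod 7).
    Reduce coefficients mod 7: 2·t ≡ 6 (mod 7).
    The inverse of 2 mod 7 is 4 (since 2·4 = 8 = 1·7 + 1), so t ≡ 4·6 = 24 ≡ 3 (mod 7).
    Then x = 4 + 6·3 = 22, valid modulo lcm(6, 21) = 42: x ≡ 22 (mod 42).
  Combine with x ≡ 10 (mod 18): gcd(42, 18) = 6; 10 - 22 = -12, which IS divisible by 6, so compatible.
    Write x = 22 + 42·t and substitute into x ≡ 10 (mod 18): 42·t ≡ 10 − 22 = -12 (mod 18).
    Divide the congruence (and modulus) by g = 6: 7·t ≡ -2 (mod 3).
    Reduce coefficients mod 3: 1·t ≡ 1 (mod 3).
    So t ≡ 1 (mod 3).
    Then x = 22 + 42·1 = 64, valid modulo lcm(42, 18) = 126: x ≡ 64 (mod 126).
Verify: 64 mod 6 = 4, 64 mod 21 = 1, 64 mod 18 = 10.

x ≡ 64 (mod 126).


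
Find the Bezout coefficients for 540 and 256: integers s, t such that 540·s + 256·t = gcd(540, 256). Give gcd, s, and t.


Euclidean algorithm on (540, 256) — divide until remainder is 0:
  540 = 2 · 256 + 28
  256 = 9 · 28 + 4
  28 = 7 · 4 + 0
gcd(540, 256) = 4.
Track Bezout coefficients alongside the remainders: start with r₀ = 540 = a·1 + b·0 (s = 1, t = 0) and r₁ = 256 = a·0 + b·1 (s = 0, t = 1); each new remainder r_{k+1} = r_{k-1} − q_k·r_k inherits s_{k+1} = s_{k-1} − q_k·s_k, t_{k+1} = t_{k-1} − q_k·t_k, so r_k = a·s_k + b·t_k at every step:
  q = 2: r = 28, s = 1 − 2·0 = 1, t = 0 − 2·1 = -2  (check: 540·1 + 256·(-2) = 28)
  q = 9: r = 4, s = 0 − 9·1 = -9, t = 1 − 9·(-2) = 19  (check: 540·(-9) + 256·19 = 4)
The row with r = 4 (the gcd) gives the Bezout coefficients s = -9, t = 19.
Result: 540 · (-9) + 256 · (19) = 4.

gcd(540, 256) = 4; s = -9, t = 19 (check: 540·(-9) + 256·19 = 4).


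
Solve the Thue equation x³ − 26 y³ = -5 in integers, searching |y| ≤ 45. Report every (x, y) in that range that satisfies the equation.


The equation is x³ - 26y³ = -5. For fixed y, x³ = 26·y³ − 5, so a solution requires the RHS to be a perfect cube.
Strategy: iterate y from -45 to 45, compute RHS = 26·y³ − 5, and check whether it is a (positive or negative) perfect cube.
Check small values of y:
  y = 0: RHS = -5 is not a perfect cube.
  y = 1: RHS = 21 is not a perfect cube.
  y = -1: RHS = -31 is not a perfect cube.
  y = 2: RHS = 203 is not a perfect cube.
  y = -2: RHS = -213 is not a perfect cube.
  y = 3: RHS = 697 is not a perfect cube.
  y = -3: RHS = -707 is not a perfect cube.
Continuing the search up to |y| = 45 finds no solutions either.
No (x, y) in the scanned range satisfies the equation.

No integer solutions with |y| ≤ 45.


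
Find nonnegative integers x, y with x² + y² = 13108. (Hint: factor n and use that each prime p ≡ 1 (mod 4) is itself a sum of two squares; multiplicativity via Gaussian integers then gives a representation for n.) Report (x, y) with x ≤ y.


Step 1: Factor n = 13108 = 2^2 · 29 · 113.
Step 2: Check the mod-4 condition on each prime factor: 2 = 2 (special); 29 ≡ 1 (mod 4), exponent 1; 113 ≡ 1 (mod 4), exponent 1.
All primes ≡ 3 (mod 4) appear to even exponent (or don't appear), so by the two-squares theorem n IS expressible as a sum of two squares.
Step 3: Build a representation. Group n = k² · m with k = 2 and m = 29 · 113 = 3277 (a product of primes ≡ 1 (mod 4)); a representation of m scales to one of n via (k·x)² + (k·y)² = k²(x² + y²). Each prime p ≡ 1 (mod 4) is itself a sum of two squares; find a² by testing p − a² for a perfect square:
  29: 29 − 1² = 28, 29 − 2² = 25 = 5² ⇒ 29 = 2² + 5².
  113: 113 − 1² = 112, 113 − 2² = 109, 113 − 3² = 104, 113 − 4² = 97, 113 − 5² = 88, 113 − 6² = 77, 113 − 7² = 64 = 8² ⇒ 113 = 7² + 8².
  Combine using the Brahmagupta–Fibonacci identity (a² + b²)(c² + d²) = (ac − bd)² + (ad + bc)² = (ac + bd)² + (ad − bc)²:
  29 · 113 = 3277: from (2² + 5²)(7² + 8²), take (2·7 − 5·8, 2·8 + 5·7) = (14 − 40, 16 + 35) = (-26, 51); dropping signs (only squares matter) gives (26, 51); check 26² + 51² = 676 + 2601 = 3277 ✓.
  Scale by k = 2: (2·26, 2·51) = (52, 102).
Step 4: Order so x ≤ y and verify: 52² + 102² = 2704 + 10404 = 13108 = n. ✓

n = 13108 = 52² + 102² (one valid representation with x ≤ y).


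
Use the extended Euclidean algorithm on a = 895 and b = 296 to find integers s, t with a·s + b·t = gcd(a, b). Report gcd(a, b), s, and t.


Euclidean algorithm on (895, 296) — divide until remainder is 0:
  895 = 3 · 296 + 7
  296 = 42 · 7 + 2
  7 = 3 · 2 + 1
  2 = 2 · 1 + 0
gcd(895, 296) = 1.
Track Bezout coefficients alongside the remainders: start with r₀ = 895 = a·1 + b·0 (s = 1, t = 0) and r₁ = 296 = a·0 + b·1 (s = 0, t = 1); each new remainder r_{k+1} = r_{k-1} − q_k·r_k inherits s_{k+1} = s_{k-1} − q_k·s_k, t_{k+1} = t_{k-1} − q_k·t_k, so r_k = a·s_k + b·t_k at every step:
  q = 3: r = 7, s = 1 − 3·0 = 1, t = 0 − 3·1 = -3  (check: 895·1 + 296·(-3) = 7)
  q = 42: r = 2, s = 0 − 42·1 = -42, t = 1 − 42·(-3) = 127  (check: 895·(-42) + 296·127 = 2)
  q = 3: r = 1, s = 1 − 3·(-42) = 127, t = -3 − 3·127 = -384  (check: 895·127 + 296·(-384) = 1)
The row with r = 1 (the gcd) gives the Bezout coefficients s = 127, t = -384.
Result: 895 · (127) + 296 · (-384) = 1.

gcd(895, 296) = 1; s = 127, t = -384 (check: 895·127 + 296·(-384) = 1).


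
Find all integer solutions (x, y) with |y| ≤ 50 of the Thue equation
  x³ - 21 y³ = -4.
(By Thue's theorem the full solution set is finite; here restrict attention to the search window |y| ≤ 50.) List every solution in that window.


The equation is x³ - 21y³ = -4. For fixed y, x³ = 21·y³ − 4, so a solution requires the RHS to be a perfect cube.
Strategy: iterate y from -50 to 50, compute RHS = 21·y³ − 4, and check whether it is a (positive or negative) perfect cube.
Check small values of y:
  y = 0: RHS = -4 is not a perfect cube.
  y = 1: RHS = 17 is not a perfect cube.
  y = -1: RHS = -25 is not a perfect cube.
  y = 2: RHS = 164 is not a perfect cube.
  y = -2: RHS = -172 is not a perfect cube.
  y = 3: RHS = 563 is not a perfect cube.
  y = -3: RHS = -571 is not a perfect cube.
Continuing the search up to |y| = 50 finds no solutions either.
No (x, y) in the scanned range satisfies the equation.

No integer solutions with |y| ≤ 50.


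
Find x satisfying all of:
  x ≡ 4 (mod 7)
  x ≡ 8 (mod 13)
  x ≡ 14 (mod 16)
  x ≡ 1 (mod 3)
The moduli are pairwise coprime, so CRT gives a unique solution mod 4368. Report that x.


Product of moduli M = 7 · 13 · 16 · 3 = 4368.
Merge one congruence at a time:
  Start: x ≡ 4 (mod 7).
  Combine with x ≡ 8 (mod 13); new modulus lcm = 91.
    Write x = 4 + 7·t and substitute into x ≡ 8 (mod 13): 7·t ≡ 8 − 4 = 4 (mod 13).
    The inverse of 7 mod 13 is 2 (since 7·2 = 14 = 1·13 + 1), so t ≡ 2·4 = 8 ≡ 8 (mod 13).
    Then x = 4 + 7·8 = 60, valid modulo lcm(7, 13) = 91: x ≡ 60 (mod 91).
  Combine with x ≡ 14 (mod 16); new modulus lcm = 1456.
    Write x = 60 + 91·t and substitute into x ≡ 14 (mod 16): 91·t ≡ 14 − 60 = -46 (mod 16).
    Reduce coefficients mod 16: 11·t ≡ 2 (mod 16).
    The inverse of 11 mod 16 is 3 (since 11·3 = 33 = 2·16 + 1), so t ≡ 3·2 = 6 ≡ 6 (mod 16).
    Then x = 60 + 91·6 = 606, valid modulo lcm(91, 16) = 1456: x ≡ 606 (mod 1456).
  Combine with x ≡ 1 (mod 3); new modulus lcm = 4368.
    Write x = 606 + 1456·t and substitute into x ≡ 1 (mod 3): 1456·t ≡ 1 − 606 = -605 (mod 3).
    Reduce coefficients mod 3: 1·t ≡ 1 (mod 3).
    So t ≡ 1 (mod 3).
    Then x = 606 + 1456·1 = 2062, valid modulo lcm(1456, 3) = 4368: x ≡ 2062 (mod 4368).
Verify against each original: 2062 mod 7 = 4, 2062 mod 13 = 8, 2062 mod 16 = 14, 2062 mod 3 = 1.

x ≡ 2062 (mod 4368).


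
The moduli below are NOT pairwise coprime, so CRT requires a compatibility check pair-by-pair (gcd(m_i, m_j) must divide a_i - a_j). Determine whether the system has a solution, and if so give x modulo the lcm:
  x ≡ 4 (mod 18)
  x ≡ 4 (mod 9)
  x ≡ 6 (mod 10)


Moduli 18, 9, 10 are not pairwise coprime, so CRT works modulo lcm(m_i) when all pairwise compatibility conditions hold.
Pairwise compatibility: gcd(m_i, m_j) must divide a_i - a_j for every pair.
Merge one congruence at a time:
  Start: x ≡ 4 (mod 18).
  Combine with x ≡ 4 (mod 9): gcd(18, 9) = 9; 4 - 4 = 0, which IS divisible by 9, so compatible.
    Write x = 4 + 18·t and substitute into x ≡ 4 (mod 9): 18·t ≡ 4 − 4 = 0 (mod 9).
    Divide the congruence (and modulus) by g = 9: 2·t ≡ 0 (mod 1).
    Modulo 1 every t works; take t = 0.
    Then x = 4 + 18·0 = 4, valid modulo lcm(18, 9) = 18: x ≡ 4 (mod 18).
  Combine with x ≡ 6 (mod 10): gcd(18, 10) = 2; 6 - 4 = 2, which IS divisible by 2, so compatible.
    Write x = 4 + 18·t and substitute into x ≡ 6 (mod 10): 18·t ≡ 6 − 4 = 2 (mod 10).
    Divide the congruence (and modulus) by g = 2: 9·t ≡ 1 (mod 5).
    Reduce coefficients mod 5: 4·t ≡ 1 (mod 5).
    The inverse of 4 mod 5 is 4 (since 4·4 = 16 = 3·5 + 1), so t ≡ 4·1 = 4 ≡ 4 (mod 5).
    Then x = 4 + 18·4 = 76, valid modulo lcm(18, 10) = 90: x ≡ 76 (mod 90).
Verify: 76 mod 18 = 4, 76 mod 9 = 4, 76 mod 10 = 6.

x ≡ 76 (mod 90).


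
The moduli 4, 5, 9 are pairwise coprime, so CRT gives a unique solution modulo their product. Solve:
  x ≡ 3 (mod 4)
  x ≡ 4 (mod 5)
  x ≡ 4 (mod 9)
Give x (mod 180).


Moduli 4, 5, 9 are pairwise coprime; by CRT there is a unique solution modulo M = 4 · 5 · 9 = 180.
Solve pairwise, accumulating the modulus:
  Start with x ≡ 3 (mod 4).
  Combine with x ≡ 4 (mod 5): since gcd(4, 5) = 1, we get a unique residue mod 20.
    Write x = 3 + 4·t and substitute into x ≡ 4 (mod 5): 4·t ≡ 4 − 3 = 1 (mod 5).
    The inverse of 4 mod 5 is 4 (since 4·4 = 16 = 3·5 + 1), so t ≡ 4·1 = 4 ≡ 4 (mod 5).
    Then x = 3 + 4·4 = 19, valid modulo lcm(4, 5) = 20: x ≡ 19 (mod 20).
  Combine with x ≡ 4 (mod 9): since gcd(20, 9) = 1, we get a unique residue mod 180.
    Write x = 19 + 20·t and substitute into x ≡ 4 (mod 9): 20·t ≡ 4 − 19 = -15 (mod 9).
    Reduce coefficients mod 9: 2·t ≡ 3 (mod 9).
    The inverse of 2 mod 9 is 5 (since 2·5 = 10 = 1·9 + 1), so t ≡ 5·3 = 15 ≡ 6 (mod 9).
    Then x = 19 + 20·6 = 139, valid modulo lcm(20, 9) = 180: x ≡ 139 (mod 180).
Verify: 139 mod 4 = 3 ✓, 139 mod 5 = 4 ✓, 139 mod 9 = 4 ✓.

x ≡ 139 (mod 180).


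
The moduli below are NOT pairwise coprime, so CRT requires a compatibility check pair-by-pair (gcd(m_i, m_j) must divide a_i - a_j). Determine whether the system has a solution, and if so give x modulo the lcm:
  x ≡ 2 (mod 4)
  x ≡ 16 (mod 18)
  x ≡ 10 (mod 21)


Moduli 4, 18, 21 are not pairwise coprime, so CRT works modulo lcm(m_i) when all pairwise compatibility conditions hold.
Pairwise compatibility: gcd(m_i, m_j) must divide a_i - a_j for every pair.
Merge one congruence at a time:
  Start: x ≡ 2 (mod 4).
  Combine with x ≡ 16 (mod 18): gcd(4, 18) = 2; 16 - 2 = 14, which IS divisible by 2, so compatible.
    Write x = 2 + 4·t and substitute into x ≡ 16 (mod 18): 4·t ≡ 16 − 2 = 14 (mod 18).
    Divide the congruence (and modulus) by g = 2: 2·t ≡ 7 (mod 9).
    The inverse of 2 mod 9 is 5 (since 2·5 = 10 = 1·9 + 1), so t ≡ 5·7 = 35 ≡ 8 (mod 9).
    Then x = 2 + 4·8 = 34, valid modulo lcm(4, 18) = 36: x ≡ 34 (mod 36).
  Combine with x ≡ 10 (mod 21): gcd(36, 21) = 3; 10 - 34 = -24, which IS divisible by 3, so compatible.
    Write x = 34 + 36·t and substitute into x ≡ 10 (mod 21): 36·t ≡ 10 − 34 = -24 (mod 21).
    Divide the congruence (and modulus) by g = 3: 12·t ≡ -8 (mod 7).
    Reduce coefficients mod 7: 5·t ≡ 6 (mod 7).
    The inverse of 5 mod 7 is 3 (since 5·3 = 15 = 2·7 + 1), so t ≡ 3·6 = 18 ≡ 4 (mod 7).
    Then x = 34 + 36·4 = 178, valid modulo lcm(36, 21) = 252: x ≡ 178 (mod 252).
Verify: 178 mod 4 = 2, 178 mod 18 = 16, 178 mod 21 = 10.

x ≡ 178 (mod 252).


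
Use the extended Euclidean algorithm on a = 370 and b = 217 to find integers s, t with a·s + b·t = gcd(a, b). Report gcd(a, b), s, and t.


Euclidean algorithm on (370, 217) — divide until remainder is 0:
  370 = 1 · 217 + 153
  217 = 1 · 153 + 64
  153 = 2 · 64 + 25
  64 = 2 · 25 + 14
  25 = 1 · 14 + 11
  14 = 1 · 11 + 3
  11 = 3 · 3 + 2
  3 = 1 · 2 + 1
  2 = 2 · 1 + 0
gcd(370, 217) = 1.
Track Bezout coefficients alongside the remainders: start with r₀ = 370 = a·1 + b·0 (s = 1, t = 0) and r₁ = 217 = a·0 + b·1 (s = 0, t = 1); each new remainder r_{k+1} = r_{k-1} − q_k·r_k inherits s_{k+1} = s_{k-1} − q_k·s_k, t_{k+1} = t_{k-1} − q_k·t_k, so r_k = a·s_k + b·t_k at every step:
  q = 1: r = 153, s = 1 − 1·0 = 1, t = 0 − 1·1 = -1  (check: 370·1 + 217·(-1) = 153)
  q = 1: r = 64, s = 0 − 1·1 = -1, t = 1 − 1·(-1) = 2  (check: 370·(-1) + 217·2 = 64)
  q = 2: r = 25, s = 1 − 2·(-1) = 3, t = -1 − 2·2 = -5  (check: 370·3 + 217·(-5) = 25)
  q = 2: r = 14, s = -1 − 2·3 = -7, t = 2 − 2·(-5) = 12  (check: 370·(-7) + 217·12 = 14)
  q = 1: r = 11, s = 3 − 1·(-7) = 10, t = -5 − 1·12 = -17  (check: 370·10 + 217·(-17) = 11)
  q = 1: r = 3, s = -7 − 1·10 = -17, t = 12 − 1·(-17) = 29  (check: 370·(-17) + 217·29 = 3)
  q = 3: r = 2, s = 10 − 3·(-17) = 61, t = -17 − 3·29 = -104  (check: 370·61 + 217·(-104) = 2)
  q = 1: r = 1, s = -17 − 1·61 = -78, t = 29 − 1·(-104) = 133  (check: 370·(-78) + 217·133 = 1)
The row with r = 1 (the gcd) gives the Bezout coefficients s = -78, t = 133.
Result: 370 · (-78) + 217 · (133) = 1.

gcd(370, 217) = 1; s = -78, t = 133 (check: 370·(-78) + 217·133 = 1).


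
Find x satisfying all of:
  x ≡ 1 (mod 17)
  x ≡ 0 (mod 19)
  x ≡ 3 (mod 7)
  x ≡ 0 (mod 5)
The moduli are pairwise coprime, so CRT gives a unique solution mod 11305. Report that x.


Product of moduli M = 17 · 19 · 7 · 5 = 11305.
Merge one congruence at a time:
  Start: x ≡ 1 (mod 17).
  Combine with x ≡ 0 (mod 19); new modulus lcm = 323.
    Write x = 1 + 17·t and substitute into x ≡ 0 (mod 19): 17·t ≡ 0 − 1 = -1 (mod 19).
    Reduce coefficients mod 19: 17·t ≡ 18 (mod 19).
    The inverse of 17 mod 19 is 9 (since 17·9 = 153 = 8·19 + 1), so t ≡ 9·18 = 162 ≡ 10 (mod 19).
    Then x = 1 + 17·10 = 171, valid modulo lcm(17, 19) = 323: x ≡ 171 (mod 323).
  Combine with x ≡ 3 (mod 7); new modulus lcm = 2261.
    Write x = 171 + 323·t and substitute into x ≡ 3 (mod 7): 323·t ≡ 3 − 171 = -168 (mod 7).
    Reduce coefficients mod 7: 1·t ≡ 0 (mod 7).
    So t ≡ 0 (mod 7).
    Then x = 171 + 323·0 = 171, valid modulo lcm(323, 7) = 2261: x ≡ 171 (mod 2261).
  Combine with x ≡ 0 (mod 5); new modulus lcm = 11305.
    Write x = 171 + 2261·t and substitute into x ≡ 0 (mod 5): 2261·t ≡ 0 − 171 = -171 (mod 5).
    Reduce coefficients mod 5: 1·t ≡ 4 (mod 5).
    So t ≡ 4 (mod 5).
    Then x = 171 + 2261·4 = 9215, valid modulo lcm(2261, 5) = 11305: x ≡ 9215 (mod 11305).
Verify against each original: 9215 mod 17 = 1, 9215 mod 19 = 0, 9215 mod 7 = 3, 9215 mod 5 = 0.

x ≡ 9215 (mod 11305).


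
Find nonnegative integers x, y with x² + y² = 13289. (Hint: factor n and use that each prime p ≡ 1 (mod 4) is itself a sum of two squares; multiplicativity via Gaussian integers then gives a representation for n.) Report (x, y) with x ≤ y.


Step 1: Factor n = 13289 = 97 · 137.
Step 2: Check the mod-4 condition on each prime factor: 97 ≡ 1 (mod 4), exponent 1; 137 ≡ 1 (mod 4), exponent 1.
All primes ≡ 3 (mod 4) appear to even exponent (or don't appear), so by the two-squares theorem n IS expressible as a sum of two squares.
Step 3: Build a representation. Here n = 97 · 137 is a product of primes ≡ 1 (mod 4). Each prime p ≡ 1 (mod 4) is itself a sum of two squares; find a² by testing p − a² for a perfect square:
  97: 97 − 1² = 96, 97 − 2² = 93, 97 − 3² = 88, 97 − 4² = 81 = 9² ⇒ 97 = 4² + 9².
  137: 137 − 1² = 136, 137 − 2² = 133, 137 − 3² = 128, 137 − 4² = 121 = 11² ⇒ 137 = 4² + 11².
  Combine using the Brahmagupta–Fibonacci identity (a² + b²)(c² + d²) = (ac − bd)² + (ad + bc)² = (ac + bd)² + (ad − bc)²:
  97 · 137 = 13289: from (4² + 9²)(4² + 11²), take (4·4 − 9·11, 4·11 + 9·4) = (16 − 99, 44 + 36) = (-83, 80); dropping signs (only squares matter) gives (83, 80); check 83² + 80² = 6889 + 6400 = 13289 ✓.
Step 4: Order so x ≤ y and verify: 80² + 83² = 6400 + 6889 = 13289 = n. ✓

n = 13289 = 80² + 83² (one valid representation with x ≤ y).


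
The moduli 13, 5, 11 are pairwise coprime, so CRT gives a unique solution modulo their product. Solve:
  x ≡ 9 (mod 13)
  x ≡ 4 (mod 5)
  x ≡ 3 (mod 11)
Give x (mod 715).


Moduli 13, 5, 11 are pairwise coprime; by CRT there is a unique solution modulo M = 13 · 5 · 11 = 715.
Solve pairwise, accumulating the modulus:
  Start with x ≡ 9 (mod 13).
  Combine with x ≡ 4 (mod 5): since gcd(13, 5) = 1, we get a unique residue mod 65.
    Write x = 9 + 13·t and substitute into x ≡ 4 (mod 5): 13·t ≡ 4 − 9 = -5 (mod 5).
    Reduce coefficients mod 5: 3·t ≡ 0 (mod 5).
    The inverse of 3 mod 5 is 2 (since 3·2 = 6 = 1·5 + 1), so t ≡ 2·0 = 0 ≡ 0 (mod 5).
    Then x = 9 + 13·0 = 9, valid modulo lcm(13, 5) = 65: x ≡ 9 (mod 65).
  Combine with x ≡ 3 (mod 11): since gcd(65, 11) = 1, we get a unique residue mod 715.
    Write x = 9 + 65·t and substitute into x ≡ 3 (mod 11): 65·t ≡ 3 − 9 = -6 (mod 11).
    Reduce coefficients mod 11: 10·t ≡ 5 (mod 11).
    The inverse of 10 mod 11 is 10 (since 10·10 = 100 = 9·11 + 1), so t ≡ 10·5 = 50 ≡ 6 (mod 11).
    Then x = 9 + 65·6 = 399, valid modulo lcm(65, 11) = 715: x ≡ 399 (mod 715).
Verify: 399 mod 13 = 9 ✓, 399 mod 5 = 4 ✓, 399 mod 11 = 3 ✓.

x ≡ 399 (mod 715).


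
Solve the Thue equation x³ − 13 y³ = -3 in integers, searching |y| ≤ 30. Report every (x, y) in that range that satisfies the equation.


The equation is x³ - 13y³ = -3. For fixed y, x³ = 13·y³ − 3, so a solution requires the RHS to be a perfect cube.
Strategy: iterate y from -30 to 30, compute RHS = 13·y³ − 3, and check whether it is a (positive or negative) perfect cube.
Check small values of y:
  y = 0: RHS = -3 is not a perfect cube.
  y = 1: RHS = 10 is not a perfect cube.
  y = -1: RHS = -16 is not a perfect cube.
  y = 2: RHS = 101 is not a perfect cube.
  y = -2: RHS = -107 is not a perfect cube.
  y = 3: RHS = 348 is not a perfect cube.
  y = -3: RHS = -354 is not a perfect cube.
Continuing the search up to |y| = 30 finds no solutions either.
No (x, y) in the scanned range satisfies the equation.

No integer solutions with |y| ≤ 30.


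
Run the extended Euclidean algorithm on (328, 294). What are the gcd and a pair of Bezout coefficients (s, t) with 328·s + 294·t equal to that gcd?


Euclidean algorithm on (328, 294) — divide until remainder is 0:
  328 = 1 · 294 + 34
  294 = 8 · 34 + 22
  34 = 1 · 22 + 12
  22 = 1 · 12 + 10
  12 = 1 · 10 + 2
  10 = 5 · 2 + 0
gcd(328, 294) = 2.
Track Bezout coefficients alongside the remainders: start with r₀ = 328 = a·1 + b·0 (s = 1, t = 0) and r₁ = 294 = a·0 + b·1 (s = 0, t = 1); each new remainder r_{k+1} = r_{k-1} − q_k·r_k inherits s_{k+1} = s_{k-1} − q_k·s_k, t_{k+1} = t_{k-1} − q_k·t_k, so r_k = a·s_k + b·t_k at every step:
  q = 1: r = 34, s = 1 − 1·0 = 1, t = 0 − 1·1 = -1  (check: 328·1 + 294·(-1) = 34)
  q = 8: r = 22, s = 0 − 8·1 = -8, t = 1 − 8·(-1) = 9  (check: 328·(-8) + 294·9 = 22)
  q = 1: r = 12, s = 1 − 1·(-8) = 9, t = -1 − 1·9 = -10  (check: 328·9 + 294·(-10) = 12)
  q = 1: r = 10, s = -8 − 1·9 = -17, t = 9 − 1·(-10) = 19  (check: 328·(-17) + 294·19 = 10)
  q = 1: r = 2, s = 9 − 1·(-17) = 26, t = -10 − 1·19 = -29  (check: 328·26 + 294·(-29) = 2)
The row with r = 2 (the gcd) gives the Bezout coefficients s = 26, t = -29.
Result: 328 · (26) + 294 · (-29) = 2.

gcd(328, 294) = 2; s = 26, t = -29 (check: 328·26 + 294·(-29) = 2).


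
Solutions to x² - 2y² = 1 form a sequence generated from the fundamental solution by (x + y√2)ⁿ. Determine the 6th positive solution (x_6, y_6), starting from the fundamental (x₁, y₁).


Step 1: Find the fundamental solution (x₁, y₁) of x² - 2y² = 1.
  Expand √2 as a continued fraction. a₀ = ⌊√2⌋ = 1; iterate m_{k+1} = d_k·a_k − m_k, d_{k+1} = (2 − m_{k+1}²)/d_k, a_{k+1} = ⌊(a₀ + m_{k+1})/d_{k+1}⌋ (starting m₀ = 0, d₀ = 1), with convergents p_k = a_k·p_{k-1} + p_{k-2}, q_k = a_k·q_{k-1} + q_{k-2} (p₋₁ = 1, q₋₁ = 0):
  k = 0: a₀ = 1; p₀/q₀ = 1/1; p₀² − 2·q₀² = 1 − 2 = -1.
  k = 1: m = 1, d = 1, a = ⌊(1 + 1)/1⌋ = 2; p/q = (2·1 + 1)/(2·1 + 0) = 3/2; p² − 2·q² = 9 − 8 = 1.
  The first convergent with p² − 2·q² = 1 gives the fundamental solution (x₁, y₁) = (3, 2).
Step 2: Apply the recurrence (x_{n+1}, y_{n+1}) = (x₁x_n + 2y₁y_n, x₁y_n + y₁x_n) repeatedly.
  From (x_1, y_1) = (3, 2): x_2 = 3·3 + 2·2·2 = 17; y_2 = 3·2 + 2·3 = 12.
  From (x_2, y_2) = (17, 12): x_3 = 3·17 + 2·2·12 = 99; y_3 = 3·12 + 2·17 = 70.
  From (x_3, y_3) = (99, 70): x_4 = 3·99 + 2·2·70 = 577; y_4 = 3·70 + 2·99 = 408.
  From (x_4, y_4) = (577, 408): x_5 = 3·577 + 2·2·408 = 3363; y_5 = 3·408 + 2·577 = 2378.
  From (x_5, y_5) = (3363, 2378): x_6 = 3·3363 + 2·2·2378 = 19601; y_6 = 3·2378 + 2·3363 = 13860.
Step 3: Verify x_6² - 2·y_6² = 384199201 - 384199200 = 1 (should be 1). ✓

(x_1, y_1) = (3, 2); (x_6, y_6) = (19601, 13860).


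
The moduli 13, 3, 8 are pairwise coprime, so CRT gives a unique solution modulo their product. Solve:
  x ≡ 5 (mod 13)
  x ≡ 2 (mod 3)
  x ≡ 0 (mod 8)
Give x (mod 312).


Moduli 13, 3, 8 are pairwise coprime; by CRT there is a unique solution modulo M = 13 · 3 · 8 = 312.
Solve pairwise, accumulating the modulus:
  Start with x ≡ 5 (mod 13).
  Combine with x ≡ 2 (mod 3): since gcd(13, 3) = 1, we get a unique residue mod 39.
    Write x = 5 + 13·t and substitute into x ≡ 2 (mod 3): 13·t ≡ 2 − 5 = -3 (mod 3).
    Reduce coefficients mod 3: 1·t ≡ 0 (mod 3).
    So t ≡ 0 (mod 3).
    Then x = 5 + 13·0 = 5, valid modulo lcm(13, 3) = 39: x ≡ 5 (mod 39).
  Combine with x ≡ 0 (mod 8): since gcd(39, 8) = 1, we get a unique residue mod 312.
    Write x = 5 + 39·t and substitute into x ≡ 0 (mod 8): 39·t ≡ 0 − 5 = -5 (mod 8).
    Reduce coefficients mod 8: 7·t ≡ 3 (mod 8).
    The inverse of 7 mod 8 is 7 (since 7·7 = 49 = 6·8 + 1), so t ≡ 7·3 = 21 ≡ 5 (mod 8).
    Then x = 5 + 39·5 = 200, valid modulo lcm(39, 8) = 312: x ≡ 200 (mod 312).
Verify: 200 mod 13 = 5 ✓, 200 mod 3 = 2 ✓, 200 mod 8 = 0 ✓.

x ≡ 200 (mod 312).


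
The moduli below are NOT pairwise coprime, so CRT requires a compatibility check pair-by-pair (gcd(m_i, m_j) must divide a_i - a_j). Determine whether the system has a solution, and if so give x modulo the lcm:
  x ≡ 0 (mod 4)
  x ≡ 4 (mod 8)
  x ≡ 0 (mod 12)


Moduli 4, 8, 12 are not pairwise coprime, so CRT works modulo lcm(m_i) when all pairwise compatibility conditions hold.
Pairwise compatibility: gcd(m_i, m_j) must divide a_i - a_j for every pair.
Merge one congruence at a time:
  Start: x ≡ 0 (mod 4).
  Combine with x ≡ 4 (mod 8): gcd(4, 8) = 4; 4 - 0 = 4, which IS divisible by 4, so compatible.
    Write x = 0 + 4·t and substitute into x ≡ 4 (mod 8): 4·t ≡ 4 − 0 = 4 (mod 8).
    Divide the congruence (and modulus) by g = 4: 1·t ≡ 1 (mod 2).
    So t ≡ 1 (mod 2).
    Then x = 0 + 4·1 = 4, valid modulo lcm(4, 8) = 8: x ≡ 4 (mod 8).
  Combine with x ≡ 0 (mod 12): gcd(8, 12) = 4; 0 - 4 = -4, which IS divisible by 4, so compatible.
    Write x = 4 + 8·t and substitute into x ≡ 0 (mod 12): 8·t ≡ 0 − 4 = -4 (mod 12).
    Divide the congruence (and modulus) by g = 4: 2·t ≡ -1 (mod 3).
    Reduce coefficients mod 3: 2·t ≡ 2 (mod 3).
    The inverse of 2 mod 3 is 2 (since 2·2 = 4 = 1·3 + 1), so t ≡ 2·2 = 4 ≡ 1 (mod 3).
    Then x = 4 + 8·1 = 12, valid modulo lcm(8, 12) = 24: x ≡ 12 (mod 24).
Verify: 12 mod 4 = 0, 12 mod 8 = 4, 12 mod 12 = 0.

x ≡ 12 (mod 24).


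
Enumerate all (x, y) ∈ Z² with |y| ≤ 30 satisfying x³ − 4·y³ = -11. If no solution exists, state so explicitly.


The equation is x³ - 4y³ = -11. For fixed y, x³ = 4·y³ − 11, so a solution requires the RHS to be a perfect cube.
Strategy: iterate y from -30 to 30, compute RHS = 4·y³ − 11, and check whether it is a (positive or negative) perfect cube.
Check small values of y:
  y = 0: RHS = -11 is not a perfect cube.
  y = 1: RHS = -7 is not a perfect cube.
  y = -1: RHS = -15 is not a perfect cube.
  y = 2: RHS = 21 is not a perfect cube.
  y = -2: RHS = -43 is not a perfect cube.
  y = 3: RHS = 97 is not a perfect cube.
  y = -3: RHS = -119 is not a perfect cube.
Continuing the search up to |y| = 30 finds no solutions either.
No (x, y) in the scanned range satisfies the equation.

No integer solutions with |y| ≤ 30.


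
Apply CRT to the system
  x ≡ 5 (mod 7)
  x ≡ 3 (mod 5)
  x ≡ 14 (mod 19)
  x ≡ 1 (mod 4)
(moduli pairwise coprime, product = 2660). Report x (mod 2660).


Product of moduli M = 7 · 5 · 19 · 4 = 2660.
Merge one congruence at a time:
  Start: x ≡ 5 (mod 7).
  Combine with x ≡ 3 (mod 5); new modulus lcm = 35.
    Write x = 5 + 7·t and substitute into x ≡ 3 (mod 5): 7·t ≡ 3 − 5 = -2 (mod 5).
    Reduce coefficients mod 5: 2·t ≡ 3 (mod 5).
    The inverse of 2 mod 5 is 3 (since 2·3 = 6 = 1·5 + 1), so t ≡ 3·3 = 9 ≡ 4 (mod 5).
    Then x = 5 + 7·4 = 33, valid modulo lcm(7, 5) = 35: x ≡ 33 (mod 35).
  Combine with x ≡ 14 (mod 19); new modulus lcm = 665.
    Write x = 33 + 35·t and substitute into x ≡ 14 (mod 19): 35·t ≡ 14 − 33 = -19 (mod 19).
    Reduce coefficients mod 19: 16·t ≡ 0 (mod 19).
    The inverse of 16 mod 19 is 6 (since 16·6 = 96 = 5·19 + 1), so t ≡ 6·0 = 0 ≡ 0 (mod 19).
    Then x = 33 + 35·0 = 33, valid modulo lcm(35, 19) = 665: x ≡ 33 (mod 665).
  Combine with x ≡ 1 (mod 4); new modulus lcm = 2660.
    Write x = 33 + 665·t and substitute into x ≡ 1 (mod 4): 665·t ≡ 1 − 33 = -32 (mod 4).
    Reduce coefficients mod 4: 1·t ≡ 0 (mod 4).
    So t ≡ 0 (mod 4).
    Then x = 33 + 665·0 = 33, valid modulo lcm(665, 4) = 2660: x ≡ 33 (mod 2660).
Verify against each original: 33 mod 7 = 5, 33 mod 5 = 3, 33 mod 19 = 14, 33 mod 4 = 1.

x ≡ 33 (mod 2660).


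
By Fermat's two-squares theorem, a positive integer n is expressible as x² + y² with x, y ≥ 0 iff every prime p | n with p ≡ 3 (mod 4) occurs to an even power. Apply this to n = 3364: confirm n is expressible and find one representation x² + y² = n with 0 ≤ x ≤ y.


Step 1: Factor n = 3364 = 2^2 · 29^2.
Step 2: Check the mod-4 condition on each prime factor: 2 = 2 (special); 29 ≡ 1 (mod 4), exponent 2.
All primes ≡ 3 (mod 4) appear to even exponent (or don't appear), so by the two-squares theorem n IS expressible as a sum of two squares.
Step 3: Build a representation. Group n = k² · m with k = 2 and m = 29 · 29 = 841 (a product of primes ≡ 1 (mod 4)); a representation of m scales to one of n via (k·x)² + (k·y)² = k²(x² + y²). Each prime p ≡ 1 (mod 4) is itself a sum of two squares; find a² by testing p − a² for a perfect square:
  29: 29 − 1² = 28, 29 − 2² = 25 = 5² ⇒ 29 = 2² + 5².
  Combine using the Brahmagupta–Fibonacci identity (a² + b²)(c² + d²) = (ac − bd)² + (ad + bc)² = (ac + bd)² + (ad − bc)²:
  29 · 29 = 841: from (2² + 5²)(2² + 5²), take (2·2 − 5·5, 2·5 + 5·2) = (4 − 25, 10 + 10) = (-21, 20); dropping signs (only squares matter) gives (21, 20); check 21² + 20² = 441 + 400 = 841 ✓.
  Scale by k = 2: (2·21, 2·20) = (42, 40).
Step 4: Order so x ≤ y and verify: 40² + 42² = 1600 + 1764 = 3364 = n. ✓

n = 3364 = 40² + 42² (one valid representation with x ≤ y).


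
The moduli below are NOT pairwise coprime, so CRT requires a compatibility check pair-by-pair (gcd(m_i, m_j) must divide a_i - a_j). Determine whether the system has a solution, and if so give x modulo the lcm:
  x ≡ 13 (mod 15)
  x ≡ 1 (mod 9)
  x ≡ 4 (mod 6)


Moduli 15, 9, 6 are not pairwise coprime, so CRT works modulo lcm(m_i) when all pairwise compatibility conditions hold.
Pairwise compatibility: gcd(m_i, m_j) must divide a_i - a_j for every pair.
Merge one congruence at a time:
  Start: x ≡ 13 (mod 15).
  Combine with x ≡ 1 (mod 9): gcd(15, 9) = 3; 1 - 13 = -12, which IS divisible by 3, so compatible.
    Write x = 13 + 15·t and substitute into x ≡ 1 (mod 9): 15·t ≡ 1 − 13 = -12 (mod 9).
    Divide the congruence (and modulus) by g = 3: 5·t ≡ -4 (mod 3).
    Reduce coefficients mod 3: 2·t ≡ 2 (mod 3).
    The inverse of 2 mod 3 is 2 (since 2·2 = 4 = 1·3 + 1), so t ≡ 2·2 = 4 ≡ 1 (mod 3).
    Then x = 13 + 15·1 = 28, valid modulo lcm(15, 9) = 45: x ≡ 28 (mod 45).
  Combine with x ≡ 4 (mod 6): gcd(45, 6) = 3; 4 - 28 = -24, which IS divisible by 3, so compatible.
    Write x = 28 + 45·t and substitute into x ≡ 4 (mod 6): 45·t ≡ 4 − 28 = -24 (mod 6).
    Divide the congruence (and modulus) by g = 3: 15·t ≡ -8 (mod 2).
    Reduce coefficients mod 2: 1·t ≡ 0 (mod 2).
    So t ≡ 0 (mod 2).
    Then x = 28 + 45·0 = 28, valid modulo lcm(45, 6) = 90: x ≡ 28 (mod 90).
Verify: 28 mod 15 = 13, 28 mod 9 = 1, 28 mod 6 = 4.

x ≡ 28 (mod 90).
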